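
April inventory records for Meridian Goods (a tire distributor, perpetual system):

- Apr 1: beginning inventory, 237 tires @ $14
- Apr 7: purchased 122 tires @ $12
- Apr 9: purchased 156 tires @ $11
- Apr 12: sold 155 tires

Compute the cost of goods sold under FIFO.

Apr 12, 155 sold [FIFO — oldest first]: 155 @ $14 = $2,170
Ending inventory: 82 @ $14 + 122 @ $12 + 156 @ $11 = $4,328

COGS = $2,170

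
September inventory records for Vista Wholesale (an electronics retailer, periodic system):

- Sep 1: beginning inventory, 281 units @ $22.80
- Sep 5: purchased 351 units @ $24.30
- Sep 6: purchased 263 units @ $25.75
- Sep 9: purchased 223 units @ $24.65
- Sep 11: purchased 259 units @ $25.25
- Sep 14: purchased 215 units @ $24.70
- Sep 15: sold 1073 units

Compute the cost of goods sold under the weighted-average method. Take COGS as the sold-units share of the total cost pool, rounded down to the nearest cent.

Sep 15, sell 1073: 1073/1592 × $39,055.55 → $26,323.24
Ending inventory (cost pool remaining) = $12,732.31

COGS = $26,323.24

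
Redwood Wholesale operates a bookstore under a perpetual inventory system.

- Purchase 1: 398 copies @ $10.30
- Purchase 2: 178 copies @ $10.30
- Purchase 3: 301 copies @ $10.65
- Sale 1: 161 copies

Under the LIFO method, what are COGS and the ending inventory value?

COGS = $1,714.65; ending inventory = $7,423.80

Sale 1 (161) [LIFO — newest first]: 161 @ $10.65 = $1,714.65
Ending inventory: 398 @ $10.30 + 178 @ $10.30 + 140 @ $10.65 = $7,423.80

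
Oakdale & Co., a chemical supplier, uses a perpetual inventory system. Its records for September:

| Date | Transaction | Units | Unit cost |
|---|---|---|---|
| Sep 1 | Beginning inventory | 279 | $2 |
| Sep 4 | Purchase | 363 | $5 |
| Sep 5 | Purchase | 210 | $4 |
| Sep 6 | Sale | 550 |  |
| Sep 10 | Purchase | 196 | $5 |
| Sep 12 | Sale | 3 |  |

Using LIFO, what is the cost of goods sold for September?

Sep 6, 550 sold [LIFO — newest first]: 210 @ $4 + 340 @ $5 = $2,540
Sep 12, 3 sold [LIFO — newest first]: 3 @ $5 = $15
Total COGS = $2,540 + $15 = $2,555
Ending inventory: 279 @ $2 + 23 @ $5 + 193 @ $5 = $1,638

COGS = $2,555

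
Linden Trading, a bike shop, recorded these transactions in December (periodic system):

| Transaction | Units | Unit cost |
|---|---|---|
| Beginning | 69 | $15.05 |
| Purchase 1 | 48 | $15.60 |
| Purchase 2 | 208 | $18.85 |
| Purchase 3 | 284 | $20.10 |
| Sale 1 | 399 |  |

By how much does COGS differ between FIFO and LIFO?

FIFO COGS: 69 @ $15.05 + 48 @ $15.60 + 208 @ $18.85 + 74 @ $20.10 = $7,195.45
LIFO COGS: 284 @ $20.10 + 115 @ $18.85 = $7,876.15
Difference = |$7,195.45 − $7,876.15| = $680.70

$680.70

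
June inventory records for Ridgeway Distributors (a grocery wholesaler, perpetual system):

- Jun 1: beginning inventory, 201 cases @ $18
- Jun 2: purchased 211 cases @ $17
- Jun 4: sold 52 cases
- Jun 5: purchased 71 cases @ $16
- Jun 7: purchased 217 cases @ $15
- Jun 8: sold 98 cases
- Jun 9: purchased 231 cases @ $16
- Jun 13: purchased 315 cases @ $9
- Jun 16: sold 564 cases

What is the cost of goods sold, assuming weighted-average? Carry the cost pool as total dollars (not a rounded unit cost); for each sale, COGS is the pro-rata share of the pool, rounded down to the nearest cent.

COGS = $10,554.02

After Jun 1: 201 on hand, pool $3,618.00 (≈ $18.0000 each)
After Jun 2: 412 on hand, pool $7,205.00 (≈ $17.4879 each)
Jun 4, sell 52: 52/412 × $7,205.00 → $909.36
After Jun 5: 431 on hand, pool $7,431.64 (≈ $17.2428 each)
After Jun 7: 648 on hand, pool $10,686.64 (≈ $16.4917 each)
Jun 8, sell 98: 98/648 × $10,686.64 → $1,616.18
After Jun 9: 781 on hand, pool $12,766.46 (≈ $16.3463 each)
After Jun 13: 1096 on hand, pool $15,601.46 (≈ $14.2349 each)
Jun 16, sell 564: 564/1096 × $15,601.46 → $8,028.48
Total COGS = $909.36 + $1,616.18 + $8,028.48 = $10,554.02
Ending inventory (cost pool remaining) = $7,572.98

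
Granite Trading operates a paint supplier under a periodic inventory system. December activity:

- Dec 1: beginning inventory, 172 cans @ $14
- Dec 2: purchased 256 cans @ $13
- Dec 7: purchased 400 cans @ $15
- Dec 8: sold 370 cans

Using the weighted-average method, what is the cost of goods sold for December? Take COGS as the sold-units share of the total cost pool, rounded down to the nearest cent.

COGS = $5,244.34

Dec 8, sell 370: 370/828 × $11,736.00 → $5,244.34
Ending inventory (cost pool remaining) = $6,491.66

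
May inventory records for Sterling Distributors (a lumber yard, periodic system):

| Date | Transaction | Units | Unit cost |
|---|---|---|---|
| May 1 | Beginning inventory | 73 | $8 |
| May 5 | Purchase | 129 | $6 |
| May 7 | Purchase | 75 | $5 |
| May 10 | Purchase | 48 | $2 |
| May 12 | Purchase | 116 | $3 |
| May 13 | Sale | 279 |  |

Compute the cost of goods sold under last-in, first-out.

COGS = $1,059

May 13, 279 sold [LIFO — newest first]: 116 @ $3 + 48 @ $2 + 75 @ $5 + 40 @ $6 = $1,059
Ending inventory: 73 @ $8 + 89 @ $6 = $1,118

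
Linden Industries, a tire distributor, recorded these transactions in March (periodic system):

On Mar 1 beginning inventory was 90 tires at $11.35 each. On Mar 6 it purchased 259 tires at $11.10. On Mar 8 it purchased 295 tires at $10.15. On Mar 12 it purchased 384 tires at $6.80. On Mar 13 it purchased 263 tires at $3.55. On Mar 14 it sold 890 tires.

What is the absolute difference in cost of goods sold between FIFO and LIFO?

$2,552.15

FIFO COGS: 90 @ $11.35 + 259 @ $11.10 + 295 @ $10.15 + 246 @ $6.80 = $8,563.45
LIFO COGS: 263 @ $3.55 + 384 @ $6.80 + 243 @ $10.15 = $6,011.30
Difference = |$8,563.45 − $6,011.30| = $2,552.15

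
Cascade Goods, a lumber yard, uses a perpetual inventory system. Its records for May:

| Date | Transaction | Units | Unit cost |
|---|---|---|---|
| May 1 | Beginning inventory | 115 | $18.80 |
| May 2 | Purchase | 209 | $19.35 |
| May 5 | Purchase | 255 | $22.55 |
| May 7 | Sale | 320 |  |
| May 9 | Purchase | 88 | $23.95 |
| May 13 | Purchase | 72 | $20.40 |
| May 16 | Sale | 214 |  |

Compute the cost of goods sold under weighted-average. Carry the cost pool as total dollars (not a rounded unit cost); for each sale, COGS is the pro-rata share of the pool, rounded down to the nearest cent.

After May 1: 115 on hand, pool $2,162.00 (≈ $18.8000 each)
After May 2: 324 on hand, pool $6,206.15 (≈ $19.1548 each)
After May 5: 579 on hand, pool $11,956.40 (≈ $20.6501 each)
May 7, sell 320: 320/579 × $11,956.40 → $6,608.02
After May 9: 347 on hand, pool $7,455.98 (≈ $21.4870 each)
After May 13: 419 on hand, pool $8,924.78 (≈ $21.3002 each)
May 16, sell 214: 214/419 × $8,924.78 → $4,558.24
Total COGS = $6,608.02 + $4,558.24 = $11,166.26
Ending inventory (cost pool remaining) = $4,366.54
Check: goods available $15,532.80 = COGS $11,166.26 + ending $4,366.54

COGS = $11,166.26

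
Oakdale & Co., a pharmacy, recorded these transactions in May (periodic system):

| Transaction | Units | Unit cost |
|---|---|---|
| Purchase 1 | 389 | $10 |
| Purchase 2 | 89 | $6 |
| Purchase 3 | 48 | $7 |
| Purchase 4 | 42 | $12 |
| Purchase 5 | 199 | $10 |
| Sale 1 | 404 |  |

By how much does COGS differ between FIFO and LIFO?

FIFO COGS: 389 @ $10 + 15 @ $6 = $3,980
LIFO COGS: 199 @ $10 + 42 @ $12 + 48 @ $7 + 89 @ $6 + 26 @ $10 = $3,624
Difference = |$3,980 − $3,624| = $356

$356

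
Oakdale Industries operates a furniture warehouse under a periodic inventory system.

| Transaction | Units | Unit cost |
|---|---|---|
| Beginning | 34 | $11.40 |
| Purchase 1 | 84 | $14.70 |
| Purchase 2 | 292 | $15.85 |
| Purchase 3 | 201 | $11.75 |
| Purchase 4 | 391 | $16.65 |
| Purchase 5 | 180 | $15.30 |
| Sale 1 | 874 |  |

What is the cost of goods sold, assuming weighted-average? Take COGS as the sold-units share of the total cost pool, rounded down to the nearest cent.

Sale 1, sell 874: 874/1182 × $17,876.50 → $13,218.32
Ending inventory (cost pool remaining) = $4,658.18
Check: goods available $17,876.50 = COGS $13,218.32 + ending $4,658.18

COGS = $13,218.32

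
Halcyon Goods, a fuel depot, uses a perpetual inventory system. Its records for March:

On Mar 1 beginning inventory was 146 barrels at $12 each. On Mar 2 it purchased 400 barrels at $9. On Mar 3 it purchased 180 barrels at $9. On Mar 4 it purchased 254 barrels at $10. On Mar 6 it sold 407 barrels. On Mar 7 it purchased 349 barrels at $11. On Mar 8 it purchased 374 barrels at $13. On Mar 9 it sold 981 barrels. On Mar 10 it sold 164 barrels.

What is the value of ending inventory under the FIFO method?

Ending inventory = $1,963

Mar 6, 407 sold [FIFO — oldest first]: 146 @ $12 + 261 @ $9 = $4,101
Mar 9, 981 sold [FIFO — oldest first]: 139 @ $9 + 180 @ $9 + 254 @ $10 + 349 @ $11 + 59 @ $13 = $10,017
Mar 10, 164 sold [FIFO — oldest first]: 164 @ $13 = $2,132
Total COGS = $4,101 + $10,017 + $2,132 = $16,250
Ending inventory: 151 @ $13 = $1,963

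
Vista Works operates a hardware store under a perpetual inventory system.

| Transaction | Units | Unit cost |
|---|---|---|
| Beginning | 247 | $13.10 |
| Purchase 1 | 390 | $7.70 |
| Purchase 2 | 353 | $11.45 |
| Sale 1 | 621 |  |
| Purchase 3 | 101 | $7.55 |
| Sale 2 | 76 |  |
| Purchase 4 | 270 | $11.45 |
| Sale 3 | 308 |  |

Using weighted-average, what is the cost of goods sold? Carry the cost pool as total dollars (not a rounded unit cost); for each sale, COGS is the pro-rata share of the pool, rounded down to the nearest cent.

COGS = $10,412.15

After Beginning: 247 on hand, pool $3,235.70 (≈ $13.1000 each)
After Purchase 1: 637 on hand, pool $6,238.70 (≈ $9.7939 each)
After Purchase 2: 990 on hand, pool $10,280.55 (≈ $10.3844 each)
Sale 1, sell 621: 621/990 × $10,280.55 → $6,448.70
After Purchase 3: 470 on hand, pool $4,594.40 (≈ $9.7753 each)
Sale 2, sell 76: 76/470 × $4,594.40 → $742.92
After Purchase 4: 664 on hand, pool $6,942.98 (≈ $10.4563 each)
Sale 3, sell 308: 308/664 × $6,942.98 → $3,220.53
Total COGS = $6,448.70 + $742.92 + $3,220.53 = $10,412.15
Ending inventory (cost pool remaining) = $3,722.45
Check: goods available $14,134.60 = COGS $10,412.15 + ending $3,722.45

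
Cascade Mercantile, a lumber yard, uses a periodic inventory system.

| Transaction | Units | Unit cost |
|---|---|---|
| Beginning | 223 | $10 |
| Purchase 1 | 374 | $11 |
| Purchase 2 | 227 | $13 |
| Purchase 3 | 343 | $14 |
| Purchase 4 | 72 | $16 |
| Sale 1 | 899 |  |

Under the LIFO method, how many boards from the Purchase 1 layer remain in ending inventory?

Sale 1 (899) [LIFO — newest first]: 72 @ $16 + 343 @ $14 + 227 @ $13 + 257 @ $11 = $11,732
Ending inventory: 223 @ $10 + 117 @ $11 = $3,517

117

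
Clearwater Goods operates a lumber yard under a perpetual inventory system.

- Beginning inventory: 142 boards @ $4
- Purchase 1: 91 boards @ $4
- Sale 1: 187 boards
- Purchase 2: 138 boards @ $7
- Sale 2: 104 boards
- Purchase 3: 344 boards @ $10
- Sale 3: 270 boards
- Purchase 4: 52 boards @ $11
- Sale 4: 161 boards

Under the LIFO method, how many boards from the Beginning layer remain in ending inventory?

Sale 1 (187) [LIFO — newest first]: 91 @ $4 + 96 @ $4 = $748
Sale 2 (104) [LIFO — newest first]: 104 @ $7 = $728
Sale 3 (270) [LIFO — newest first]: 270 @ $10 = $2,700
Sale 4 (161) [LIFO — newest first]: 52 @ $11 + 74 @ $10 + 34 @ $7 + 1 @ $4 = $1,554
Total COGS = $748 + $728 + $2,700 + $1,554 = $5,730
Ending inventory: 45 @ $4 = $180

45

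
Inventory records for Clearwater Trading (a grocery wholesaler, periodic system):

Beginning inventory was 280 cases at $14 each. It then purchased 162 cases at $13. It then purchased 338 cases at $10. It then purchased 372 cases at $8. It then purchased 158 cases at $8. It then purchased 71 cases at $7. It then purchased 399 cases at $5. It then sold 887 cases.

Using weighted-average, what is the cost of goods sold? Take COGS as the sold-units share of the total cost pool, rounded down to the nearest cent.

COGS = $8,041.80

Sale 1, sell 887: 887/1780 × $16,138.00 → $8,041.80
Ending inventory (cost pool remaining) = $8,096.20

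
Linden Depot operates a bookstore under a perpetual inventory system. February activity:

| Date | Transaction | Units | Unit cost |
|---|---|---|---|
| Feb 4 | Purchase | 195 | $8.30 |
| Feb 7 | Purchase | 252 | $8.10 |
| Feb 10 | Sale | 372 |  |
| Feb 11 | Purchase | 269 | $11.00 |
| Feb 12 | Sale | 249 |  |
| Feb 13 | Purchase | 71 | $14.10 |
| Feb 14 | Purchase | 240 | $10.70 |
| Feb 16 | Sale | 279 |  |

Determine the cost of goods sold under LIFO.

COGS = $8,894.10

Feb 10, 372 sold [LIFO — newest first]: 252 @ $8.10 + 120 @ $8.30 = $3,037.20
Feb 12, 249 sold [LIFO — newest first]: 249 @ $11.00 = $2,739.00
Feb 16, 279 sold [LIFO — newest first]: 240 @ $10.70 + 39 @ $14.10 = $3,117.90
Total COGS = $3,037.20 + $2,739.00 + $3,117.90 = $8,894.10
Ending inventory: 75 @ $8.30 + 20 @ $11.00 + 32 @ $14.10 = $1,293.70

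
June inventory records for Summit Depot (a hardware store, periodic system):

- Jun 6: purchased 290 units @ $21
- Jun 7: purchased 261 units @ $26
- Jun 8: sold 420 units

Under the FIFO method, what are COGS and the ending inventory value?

COGS = $9,470; ending inventory = $3,406

Jun 8, 420 sold [FIFO — oldest first]: 290 @ $21 + 130 @ $26 = $9,470
Ending inventory: 131 @ $26 = $3,406
Check: goods available $12,876 = COGS $9,470 + ending $3,406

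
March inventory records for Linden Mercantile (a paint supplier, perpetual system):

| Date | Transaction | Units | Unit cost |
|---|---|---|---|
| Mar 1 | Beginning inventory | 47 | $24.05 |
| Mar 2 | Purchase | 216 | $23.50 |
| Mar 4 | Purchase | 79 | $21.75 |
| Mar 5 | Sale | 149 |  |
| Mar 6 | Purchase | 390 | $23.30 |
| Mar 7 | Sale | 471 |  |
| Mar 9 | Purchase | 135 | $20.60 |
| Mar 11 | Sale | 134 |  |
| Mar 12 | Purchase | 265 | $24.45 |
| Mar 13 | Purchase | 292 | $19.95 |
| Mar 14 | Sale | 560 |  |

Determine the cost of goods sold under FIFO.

COGS = $29,902.75

Mar 5, 149 sold [FIFO — oldest first]: 47 @ $24.05 + 102 @ $23.50 = $3,527.35
Mar 7, 471 sold [FIFO — oldest first]: 114 @ $23.50 + 79 @ $21.75 + 278 @ $23.30 = $10,874.65
Mar 11, 134 sold [FIFO — oldest first]: 112 @ $23.30 + 22 @ $20.60 = $3,062.80
Mar 14, 560 sold [FIFO — oldest first]: 113 @ $20.60 + 265 @ $24.45 + 182 @ $19.95 = $12,437.95
Total COGS = $3,527.35 + $10,874.65 + $3,062.80 + $12,437.95 = $29,902.75
Ending inventory: 110 @ $19.95 = $2,194.50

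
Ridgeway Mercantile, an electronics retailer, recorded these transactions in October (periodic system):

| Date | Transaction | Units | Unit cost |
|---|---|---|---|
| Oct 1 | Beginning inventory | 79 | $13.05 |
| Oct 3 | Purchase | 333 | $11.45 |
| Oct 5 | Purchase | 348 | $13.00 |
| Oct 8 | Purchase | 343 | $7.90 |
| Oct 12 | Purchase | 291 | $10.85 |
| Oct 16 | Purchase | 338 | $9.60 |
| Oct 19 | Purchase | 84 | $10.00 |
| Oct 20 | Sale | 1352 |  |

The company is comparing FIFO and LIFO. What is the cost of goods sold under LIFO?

FIFO COGS: 79 @ $13.05 + 333 @ $11.45 + 348 @ $13.00 + 343 @ $7.90 + 249 @ $10.85 = $14,779.15
LIFO COGS: 84 @ $10.00 + 338 @ $9.60 + 291 @ $10.85 + 343 @ $7.90 + 296 @ $13.00 = $13,799.85

COGS = $13,799.85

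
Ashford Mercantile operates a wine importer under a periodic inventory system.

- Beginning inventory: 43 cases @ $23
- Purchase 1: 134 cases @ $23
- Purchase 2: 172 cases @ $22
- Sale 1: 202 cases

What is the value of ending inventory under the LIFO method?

Sale 1 (202) [LIFO — newest first]: 172 @ $22 + 30 @ $23 = $4,474
Ending inventory: 43 @ $23 + 104 @ $23 = $3,381
Check: goods available $7,855 = COGS $4,474 + ending $3,381

Ending inventory = $3,381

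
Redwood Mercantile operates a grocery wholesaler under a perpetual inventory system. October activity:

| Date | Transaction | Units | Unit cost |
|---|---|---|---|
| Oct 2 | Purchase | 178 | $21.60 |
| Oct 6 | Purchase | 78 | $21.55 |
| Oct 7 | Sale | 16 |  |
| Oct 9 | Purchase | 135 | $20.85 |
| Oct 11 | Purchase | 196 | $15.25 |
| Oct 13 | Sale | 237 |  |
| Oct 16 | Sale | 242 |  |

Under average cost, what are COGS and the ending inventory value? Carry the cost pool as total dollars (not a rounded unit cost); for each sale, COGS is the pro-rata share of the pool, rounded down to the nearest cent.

COGS = $9,559.68; ending inventory = $1,769.77

After Oct 2: 178 on hand, pool $3,844.80 (≈ $21.6000 each)
After Oct 6: 256 on hand, pool $5,525.70 (≈ $21.5848 each)
Oct 7, sell 16: 16/256 × $5,525.70 → $345.35
After Oct 9: 375 on hand, pool $7,995.10 (≈ $21.3203 each)
After Oct 11: 571 on hand, pool $10,984.10 (≈ $19.2366 each)
Oct 13, sell 237: 237/571 × $10,984.10 → $4,559.07
Oct 16, sell 242: 242/334 × $6,425.03 → $4,655.26
Total COGS = $345.35 + $4,559.07 + $4,655.26 = $9,559.68
Ending inventory (cost pool remaining) = $1,769.77
Check: goods available $11,329.45 = COGS $9,559.68 + ending $1,769.77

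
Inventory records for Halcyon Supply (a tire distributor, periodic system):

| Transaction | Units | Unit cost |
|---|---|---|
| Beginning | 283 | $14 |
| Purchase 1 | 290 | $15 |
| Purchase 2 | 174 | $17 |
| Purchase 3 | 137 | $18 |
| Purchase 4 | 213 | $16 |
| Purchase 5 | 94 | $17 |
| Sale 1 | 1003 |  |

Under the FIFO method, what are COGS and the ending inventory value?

COGS = $15,640; ending inventory = $3,102

Sale 1 (1003) [FIFO — oldest first]: 283 @ $14 + 290 @ $15 + 174 @ $17 + 137 @ $18 + 119 @ $16 = $15,640
Ending inventory: 94 @ $16 + 94 @ $17 = $3,102
Check: goods available $18,742 = COGS $15,640 + ending $3,102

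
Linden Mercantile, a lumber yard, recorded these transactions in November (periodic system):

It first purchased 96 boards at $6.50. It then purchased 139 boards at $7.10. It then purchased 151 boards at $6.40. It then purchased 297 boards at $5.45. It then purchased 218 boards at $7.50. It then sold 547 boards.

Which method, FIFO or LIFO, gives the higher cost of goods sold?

LIFO

FIFO COGS: 96 @ $6.50 + 139 @ $7.10 + 151 @ $6.40 + 161 @ $5.45 = $3,454.75
LIFO COGS: 218 @ $7.50 + 297 @ $5.45 + 32 @ $6.40 = $3,458.45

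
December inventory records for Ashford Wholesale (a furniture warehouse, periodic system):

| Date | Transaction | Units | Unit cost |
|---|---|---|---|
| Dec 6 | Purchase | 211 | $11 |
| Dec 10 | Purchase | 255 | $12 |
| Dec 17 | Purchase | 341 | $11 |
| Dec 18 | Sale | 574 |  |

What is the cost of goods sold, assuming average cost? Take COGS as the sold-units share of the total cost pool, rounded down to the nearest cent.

COGS = $6,495.37

Dec 18, sell 574: 574/807 × $9,132.00 → $6,495.37
Ending inventory (cost pool remaining) = $2,636.63
Check: goods available $9,132.00 = COGS $6,495.37 + ending $2,636.63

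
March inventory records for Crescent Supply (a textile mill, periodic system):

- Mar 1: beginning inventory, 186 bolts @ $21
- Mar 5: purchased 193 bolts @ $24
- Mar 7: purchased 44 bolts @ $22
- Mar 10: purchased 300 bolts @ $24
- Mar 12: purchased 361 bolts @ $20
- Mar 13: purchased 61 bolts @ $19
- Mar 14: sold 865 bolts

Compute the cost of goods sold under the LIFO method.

Mar 14, 865 sold [LIFO — newest first]: 61 @ $19 + 361 @ $20 + 300 @ $24 + 44 @ $22 + 99 @ $24 = $18,923
Ending inventory: 186 @ $21 + 94 @ $24 = $6,162

COGS = $18,923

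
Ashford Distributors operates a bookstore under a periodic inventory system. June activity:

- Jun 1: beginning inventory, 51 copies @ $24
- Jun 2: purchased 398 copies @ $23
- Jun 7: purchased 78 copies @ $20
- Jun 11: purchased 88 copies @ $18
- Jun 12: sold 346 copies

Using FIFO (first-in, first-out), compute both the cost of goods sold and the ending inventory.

COGS = $8,009; ending inventory = $5,513

Jun 12, 346 sold [FIFO — oldest first]: 51 @ $24 + 295 @ $23 = $8,009
Ending inventory: 103 @ $23 + 78 @ $20 + 88 @ $18 = $5,513
Check: goods available $13,522 = COGS $8,009 + ending $5,513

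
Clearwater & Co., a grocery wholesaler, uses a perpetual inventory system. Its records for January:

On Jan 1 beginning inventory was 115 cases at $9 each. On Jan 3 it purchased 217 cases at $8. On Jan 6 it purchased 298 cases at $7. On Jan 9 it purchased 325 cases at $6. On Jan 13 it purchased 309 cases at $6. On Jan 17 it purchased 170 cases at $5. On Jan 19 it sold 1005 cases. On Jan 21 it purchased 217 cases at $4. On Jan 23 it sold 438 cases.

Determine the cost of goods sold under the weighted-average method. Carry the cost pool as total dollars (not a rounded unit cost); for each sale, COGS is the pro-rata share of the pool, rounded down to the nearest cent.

After Jan 1: 115 on hand, pool $1,035.00 (≈ $9.0000 each)
After Jan 3: 332 on hand, pool $2,771.00 (≈ $8.3464 each)
After Jan 6: 630 on hand, pool $4,857.00 (≈ $7.7095 each)
After Jan 9: 955 on hand, pool $6,807.00 (≈ $7.1277 each)
After Jan 13: 1264 on hand, pool $8,661.00 (≈ $6.8521 each)
After Jan 17: 1434 on hand, pool $9,511.00 (≈ $6.6325 each)
Jan 19, sell 1005: 1005/1434 × $9,511.00 → $6,665.65
After Jan 21: 646 on hand, pool $3,713.35 (≈ $5.7482 each)
Jan 23, sell 438: 438/646 × $3,713.35 → $2,517.72
Total COGS = $6,665.65 + $2,517.72 = $9,183.37
Ending inventory (cost pool remaining) = $1,195.63

COGS = $9,183.37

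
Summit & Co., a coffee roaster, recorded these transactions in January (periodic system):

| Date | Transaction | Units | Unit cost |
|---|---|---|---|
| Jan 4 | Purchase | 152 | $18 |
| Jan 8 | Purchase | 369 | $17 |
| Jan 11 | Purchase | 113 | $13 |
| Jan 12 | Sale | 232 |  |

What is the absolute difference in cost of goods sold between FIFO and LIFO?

FIFO COGS: 152 @ $18 + 80 @ $17 = $4,096
LIFO COGS: 113 @ $13 + 119 @ $17 = $3,492
Difference = |$4,096 − $3,492| = $604

$604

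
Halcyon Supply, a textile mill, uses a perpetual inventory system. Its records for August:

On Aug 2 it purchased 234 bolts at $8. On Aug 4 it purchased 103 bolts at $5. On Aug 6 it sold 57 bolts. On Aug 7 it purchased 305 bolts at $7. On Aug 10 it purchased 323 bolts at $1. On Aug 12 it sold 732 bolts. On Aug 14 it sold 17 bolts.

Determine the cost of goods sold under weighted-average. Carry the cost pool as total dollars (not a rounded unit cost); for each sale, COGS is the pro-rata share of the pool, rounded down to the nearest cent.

After Aug 2: 234 on hand, pool $1,872.00 (≈ $8.0000 each)
After Aug 4: 337 on hand, pool $2,387.00 (≈ $7.0831 each)
Aug 6, sell 57: 57/337 × $2,387.00 → $403.73
After Aug 7: 585 on hand, pool $4,118.27 (≈ $7.0398 each)
After Aug 10: 908 on hand, pool $4,441.27 (≈ $4.8913 each)
Aug 12, sell 732: 732/908 × $4,441.27 → $3,580.40
Aug 14, sell 17: 17/176 × $860.87 → $83.15
Total COGS = $403.73 + $3,580.40 + $83.15 = $4,067.28
Ending inventory (cost pool remaining) = $777.72

COGS = $4,067.28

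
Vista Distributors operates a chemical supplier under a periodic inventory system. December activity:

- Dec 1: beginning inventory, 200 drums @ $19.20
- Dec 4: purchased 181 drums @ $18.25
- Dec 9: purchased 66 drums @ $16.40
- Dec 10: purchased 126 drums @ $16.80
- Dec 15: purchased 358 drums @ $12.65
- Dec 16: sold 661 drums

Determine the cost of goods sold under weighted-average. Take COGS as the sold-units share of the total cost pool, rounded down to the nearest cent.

COGS = $10,558.35

Dec 16, sell 661: 661/931 × $14,871.15 → $10,558.35
Ending inventory (cost pool remaining) = $4,312.80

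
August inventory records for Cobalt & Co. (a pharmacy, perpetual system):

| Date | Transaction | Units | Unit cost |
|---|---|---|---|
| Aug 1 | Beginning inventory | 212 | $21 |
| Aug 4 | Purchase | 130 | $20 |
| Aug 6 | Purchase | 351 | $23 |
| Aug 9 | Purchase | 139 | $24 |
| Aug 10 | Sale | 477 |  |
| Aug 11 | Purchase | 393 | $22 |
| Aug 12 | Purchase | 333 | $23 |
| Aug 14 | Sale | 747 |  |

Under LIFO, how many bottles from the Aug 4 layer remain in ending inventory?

Aug 10, 477 sold [LIFO — newest first]: 139 @ $24 + 338 @ $23 = $11,110
Aug 14, 747 sold [LIFO — newest first]: 333 @ $23 + 393 @ $22 + 13 @ $23 + 8 @ $20 = $16,764
Total COGS = $11,110 + $16,764 = $27,874
Ending inventory: 212 @ $21 + 122 @ $20 = $6,892

122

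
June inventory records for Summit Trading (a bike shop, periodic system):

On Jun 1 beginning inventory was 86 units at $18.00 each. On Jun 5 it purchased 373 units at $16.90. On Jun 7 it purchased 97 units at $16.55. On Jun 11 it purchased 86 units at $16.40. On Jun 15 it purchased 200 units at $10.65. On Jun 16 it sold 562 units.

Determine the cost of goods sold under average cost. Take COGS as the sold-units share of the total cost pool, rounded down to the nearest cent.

COGS = $8,675.25

Jun 16, sell 562: 562/842 × $12,997.45 → $8,675.25
Ending inventory (cost pool remaining) = $4,322.20
Check: goods available $12,997.45 = COGS $8,675.25 + ending $4,322.20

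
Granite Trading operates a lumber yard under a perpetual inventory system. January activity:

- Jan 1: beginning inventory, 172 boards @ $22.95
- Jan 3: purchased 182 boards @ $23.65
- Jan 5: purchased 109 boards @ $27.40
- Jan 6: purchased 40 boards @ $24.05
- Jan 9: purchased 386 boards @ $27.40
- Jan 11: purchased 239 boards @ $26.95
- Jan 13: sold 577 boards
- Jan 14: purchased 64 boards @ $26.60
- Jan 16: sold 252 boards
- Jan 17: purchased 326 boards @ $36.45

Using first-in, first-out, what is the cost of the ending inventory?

Ending inventory = $21,670.15

Jan 13, 577 sold [FIFO — oldest first]: 172 @ $22.95 + 182 @ $23.65 + 109 @ $27.40 + 40 @ $24.05 + 74 @ $27.40 = $14,227.90
Jan 16, 252 sold [FIFO — oldest first]: 252 @ $27.40 = $6,904.80
Total COGS = $14,227.90 + $6,904.80 = $21,132.70
Ending inventory: 60 @ $27.40 + 239 @ $26.95 + 64 @ $26.60 + 326 @ $36.45 = $21,670.15
Check: goods available $42,802.85 = COGS $21,132.70 + ending $21,670.15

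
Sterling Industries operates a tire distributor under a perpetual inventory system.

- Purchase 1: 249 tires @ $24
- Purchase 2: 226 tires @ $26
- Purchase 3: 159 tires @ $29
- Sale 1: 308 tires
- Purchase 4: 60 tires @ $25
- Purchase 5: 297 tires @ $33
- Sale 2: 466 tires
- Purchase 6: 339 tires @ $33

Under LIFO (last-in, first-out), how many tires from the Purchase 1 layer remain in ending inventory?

217

Sale 1 (308) [LIFO — newest first]: 159 @ $29 + 149 @ $26 = $8,485
Sale 2 (466) [LIFO — newest first]: 297 @ $33 + 60 @ $25 + 77 @ $26 + 32 @ $24 = $14,071
Total COGS = $8,485 + $14,071 = $22,556
Ending inventory: 217 @ $24 + 339 @ $33 = $16,395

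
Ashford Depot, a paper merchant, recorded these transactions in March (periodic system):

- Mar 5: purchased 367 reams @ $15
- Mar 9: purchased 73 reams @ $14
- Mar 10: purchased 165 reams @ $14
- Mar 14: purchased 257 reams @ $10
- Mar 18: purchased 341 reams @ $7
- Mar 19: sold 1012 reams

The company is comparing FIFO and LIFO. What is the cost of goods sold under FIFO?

COGS = $12,457

FIFO COGS: 367 @ $15 + 73 @ $14 + 165 @ $14 + 257 @ $10 + 150 @ $7 = $12,457
LIFO COGS: 341 @ $7 + 257 @ $10 + 165 @ $14 + 73 @ $14 + 176 @ $15 = $10,929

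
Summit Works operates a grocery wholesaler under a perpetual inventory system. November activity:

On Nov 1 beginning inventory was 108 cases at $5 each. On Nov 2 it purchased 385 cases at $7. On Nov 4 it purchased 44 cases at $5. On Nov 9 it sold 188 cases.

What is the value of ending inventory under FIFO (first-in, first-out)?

Nov 9, 188 sold [FIFO — oldest first]: 108 @ $5 + 80 @ $7 = $1,100
Ending inventory: 305 @ $7 + 44 @ $5 = $2,355

Ending inventory = $2,355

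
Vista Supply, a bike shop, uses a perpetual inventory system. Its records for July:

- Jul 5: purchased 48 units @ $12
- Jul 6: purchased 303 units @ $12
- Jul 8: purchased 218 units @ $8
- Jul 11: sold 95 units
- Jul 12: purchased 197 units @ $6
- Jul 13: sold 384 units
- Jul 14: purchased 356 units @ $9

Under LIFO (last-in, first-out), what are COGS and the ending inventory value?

Jul 11, 95 sold [LIFO — newest first]: 95 @ $8 = $760
Jul 13, 384 sold [LIFO — newest first]: 197 @ $6 + 123 @ $8 + 64 @ $12 = $2,934
Total COGS = $760 + $2,934 = $3,694
Ending inventory: 48 @ $12 + 239 @ $12 + 356 @ $9 = $6,648
Check: goods available $10,342 = COGS $3,694 + ending $6,648

COGS = $3,694; ending inventory = $6,648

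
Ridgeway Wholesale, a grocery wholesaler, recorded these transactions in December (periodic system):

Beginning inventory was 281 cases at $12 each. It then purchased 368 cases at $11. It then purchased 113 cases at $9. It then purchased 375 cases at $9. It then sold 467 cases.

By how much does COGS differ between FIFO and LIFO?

$1,215

FIFO COGS: 281 @ $12 + 186 @ $11 = $5,418
LIFO COGS: 375 @ $9 + 92 @ $9 = $4,203
Difference = |$5,418 − $4,203| = $1,215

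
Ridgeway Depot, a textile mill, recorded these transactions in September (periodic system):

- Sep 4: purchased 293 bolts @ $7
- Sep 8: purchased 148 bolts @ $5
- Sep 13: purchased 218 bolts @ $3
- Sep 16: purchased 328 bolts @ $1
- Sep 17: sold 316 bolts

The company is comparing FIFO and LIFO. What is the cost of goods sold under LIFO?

COGS = $316

FIFO COGS: 293 @ $7 + 23 @ $5 = $2,166
LIFO COGS: 316 @ $1 = $316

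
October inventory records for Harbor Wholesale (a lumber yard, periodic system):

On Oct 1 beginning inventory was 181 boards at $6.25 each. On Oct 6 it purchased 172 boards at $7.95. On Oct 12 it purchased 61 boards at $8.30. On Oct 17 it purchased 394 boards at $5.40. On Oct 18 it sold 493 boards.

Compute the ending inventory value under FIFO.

Oct 18, 493 sold [FIFO — oldest first]: 181 @ $6.25 + 172 @ $7.95 + 61 @ $8.30 + 79 @ $5.40 = $3,431.55
Ending inventory: 315 @ $5.40 = $1,701.00
Check: goods available $5,132.55 = COGS $3,431.55 + ending $1,701.00

Ending inventory = $1,701.00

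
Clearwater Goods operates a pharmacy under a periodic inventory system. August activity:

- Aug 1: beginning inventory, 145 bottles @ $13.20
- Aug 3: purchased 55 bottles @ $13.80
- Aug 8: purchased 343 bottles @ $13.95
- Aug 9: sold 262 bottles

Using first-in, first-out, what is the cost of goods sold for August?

Aug 9, 262 sold [FIFO — oldest first]: 145 @ $13.20 + 55 @ $13.80 + 62 @ $13.95 = $3,537.90
Ending inventory: 281 @ $13.95 = $3,919.95

COGS = $3,537.90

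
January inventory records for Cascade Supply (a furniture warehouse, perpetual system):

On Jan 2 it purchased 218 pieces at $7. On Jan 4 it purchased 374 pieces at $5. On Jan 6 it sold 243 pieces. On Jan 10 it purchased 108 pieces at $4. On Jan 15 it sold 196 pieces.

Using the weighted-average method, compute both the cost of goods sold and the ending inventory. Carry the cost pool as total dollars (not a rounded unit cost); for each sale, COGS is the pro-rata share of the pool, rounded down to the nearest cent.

After Jan 2: 218 on hand, pool $1,526.00 (≈ $7.0000 each)
After Jan 4: 592 on hand, pool $3,396.00 (≈ $5.7365 each)
Jan 6, sell 243: 243/592 × $3,396.00 → $1,393.96
After Jan 10: 457 on hand, pool $2,434.04 (≈ $5.3261 each)
Jan 15, sell 196: 196/457 × $2,434.04 → $1,043.92
Total COGS = $1,393.96 + $1,043.92 = $2,437.88
Ending inventory (cost pool remaining) = $1,390.12

COGS = $2,437.88; ending inventory = $1,390.12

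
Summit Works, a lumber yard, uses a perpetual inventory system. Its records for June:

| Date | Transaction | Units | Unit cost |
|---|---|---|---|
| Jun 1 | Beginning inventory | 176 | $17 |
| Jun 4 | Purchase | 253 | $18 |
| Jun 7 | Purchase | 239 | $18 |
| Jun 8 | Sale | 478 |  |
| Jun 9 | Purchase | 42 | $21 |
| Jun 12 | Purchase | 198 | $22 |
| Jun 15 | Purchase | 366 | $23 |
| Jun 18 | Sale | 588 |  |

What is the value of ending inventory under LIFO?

Jun 8, 478 sold [LIFO — newest first]: 239 @ $18 + 239 @ $18 = $8,604
Jun 18, 588 sold [LIFO — newest first]: 366 @ $23 + 198 @ $22 + 24 @ $21 = $13,278
Total COGS = $8,604 + $13,278 = $21,882
Ending inventory: 176 @ $17 + 14 @ $18 + 18 @ $21 = $3,622

Ending inventory = $3,622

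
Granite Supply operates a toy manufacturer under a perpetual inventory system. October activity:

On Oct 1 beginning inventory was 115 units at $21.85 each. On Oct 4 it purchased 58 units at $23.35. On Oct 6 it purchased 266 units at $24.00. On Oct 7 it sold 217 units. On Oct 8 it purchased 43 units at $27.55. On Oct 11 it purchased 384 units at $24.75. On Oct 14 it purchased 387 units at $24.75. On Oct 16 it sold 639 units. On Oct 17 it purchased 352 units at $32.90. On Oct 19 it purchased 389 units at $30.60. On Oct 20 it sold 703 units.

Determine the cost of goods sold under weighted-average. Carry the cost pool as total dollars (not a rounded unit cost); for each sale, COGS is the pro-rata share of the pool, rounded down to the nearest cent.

COGS = $41,297.29

After Oct 1: 115 on hand, pool $2,512.75 (≈ $21.8500 each)
After Oct 4: 173 on hand, pool $3,867.05 (≈ $22.3529 each)
After Oct 6: 439 on hand, pool $10,251.05 (≈ $23.3509 each)
Oct 7, sell 217: 217/439 × $10,251.05 → $5,067.14
After Oct 8: 265 on hand, pool $6,368.56 (≈ $24.0323 each)
After Oct 11: 649 on hand, pool $15,872.56 (≈ $24.4569 each)
After Oct 14: 1036 on hand, pool $25,450.81 (≈ $24.5664 each)
Oct 16, sell 639: 639/1036 × $25,450.81 → $15,697.94
After Oct 17: 749 on hand, pool $21,333.67 (≈ $28.4829 each)
After Oct 19: 1138 on hand, pool $33,237.07 (≈ $29.2066 each)
Oct 20, sell 703: 703/1138 × $33,237.07 → $20,532.21
Total COGS = $5,067.14 + $15,697.94 + $20,532.21 = $41,297.29
Ending inventory (cost pool remaining) = $12,704.86
Check: goods available $54,002.15 = COGS $41,297.29 + ending $12,704.86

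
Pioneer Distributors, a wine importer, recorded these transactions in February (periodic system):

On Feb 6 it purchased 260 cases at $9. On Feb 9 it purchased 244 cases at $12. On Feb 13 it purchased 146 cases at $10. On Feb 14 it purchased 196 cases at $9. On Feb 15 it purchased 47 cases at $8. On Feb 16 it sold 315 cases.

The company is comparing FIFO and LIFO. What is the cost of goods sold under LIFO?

FIFO COGS: 260 @ $9 + 55 @ $12 = $3,000
LIFO COGS: 47 @ $8 + 196 @ $9 + 72 @ $10 = $2,860

COGS = $2,860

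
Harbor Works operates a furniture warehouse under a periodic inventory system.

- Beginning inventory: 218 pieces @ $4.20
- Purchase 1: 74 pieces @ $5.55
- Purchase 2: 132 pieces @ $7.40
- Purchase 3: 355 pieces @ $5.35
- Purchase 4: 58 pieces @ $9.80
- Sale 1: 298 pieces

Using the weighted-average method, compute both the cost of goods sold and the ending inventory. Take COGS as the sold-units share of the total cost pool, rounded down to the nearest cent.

COGS = $1,698.54; ending inventory = $3,072.21

Sale 1, sell 298: 298/837 × $4,770.75 → $1,698.54
Ending inventory (cost pool remaining) = $3,072.21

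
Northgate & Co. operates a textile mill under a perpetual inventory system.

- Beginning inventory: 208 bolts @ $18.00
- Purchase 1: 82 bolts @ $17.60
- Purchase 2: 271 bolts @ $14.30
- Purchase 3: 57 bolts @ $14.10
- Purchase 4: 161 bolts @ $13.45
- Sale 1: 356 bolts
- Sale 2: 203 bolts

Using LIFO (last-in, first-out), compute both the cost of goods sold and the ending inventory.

COGS = $8,076.45; ending inventory = $3,955.20

Sale 1 (356) [LIFO — newest first]: 161 @ $13.45 + 57 @ $14.10 + 138 @ $14.30 = $4,942.55
Sale 2 (203) [LIFO — newest first]: 133 @ $14.30 + 70 @ $17.60 = $3,133.90
Total COGS = $4,942.55 + $3,133.90 = $8,076.45
Ending inventory: 208 @ $18.00 + 12 @ $17.60 = $3,955.20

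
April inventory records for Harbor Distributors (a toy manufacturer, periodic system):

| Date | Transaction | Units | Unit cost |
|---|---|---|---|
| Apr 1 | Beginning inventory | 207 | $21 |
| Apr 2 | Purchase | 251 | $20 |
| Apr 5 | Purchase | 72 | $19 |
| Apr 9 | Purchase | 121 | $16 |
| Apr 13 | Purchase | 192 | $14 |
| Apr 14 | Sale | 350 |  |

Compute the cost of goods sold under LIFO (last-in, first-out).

COGS = $5,327

Apr 14, 350 sold [LIFO — newest first]: 192 @ $14 + 121 @ $16 + 37 @ $19 = $5,327
Ending inventory: 207 @ $21 + 251 @ $20 + 35 @ $19 = $10,032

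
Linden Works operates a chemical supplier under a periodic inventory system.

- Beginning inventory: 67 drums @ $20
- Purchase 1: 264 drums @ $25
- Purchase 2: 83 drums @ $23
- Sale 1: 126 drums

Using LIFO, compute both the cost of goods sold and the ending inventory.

Sale 1 (126) [LIFO — newest first]: 83 @ $23 + 43 @ $25 = $2,984
Ending inventory: 67 @ $20 + 221 @ $25 = $6,865

COGS = $2,984; ending inventory = $6,865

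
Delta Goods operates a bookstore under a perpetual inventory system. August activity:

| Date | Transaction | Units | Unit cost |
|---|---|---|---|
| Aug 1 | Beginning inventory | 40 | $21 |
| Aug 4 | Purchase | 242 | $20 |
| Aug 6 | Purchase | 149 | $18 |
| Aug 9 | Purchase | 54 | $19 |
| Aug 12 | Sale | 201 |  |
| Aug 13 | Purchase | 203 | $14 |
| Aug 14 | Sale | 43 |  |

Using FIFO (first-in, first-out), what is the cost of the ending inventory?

Ending inventory = $7,310

Aug 12, 201 sold [FIFO — oldest first]: 40 @ $21 + 161 @ $20 = $4,060
Aug 14, 43 sold [FIFO — oldest first]: 43 @ $20 = $860
Total COGS = $4,060 + $860 = $4,920
Ending inventory: 38 @ $20 + 149 @ $18 + 54 @ $19 + 203 @ $14 = $7,310
Check: goods available $12,230 = COGS $4,920 + ending $7,310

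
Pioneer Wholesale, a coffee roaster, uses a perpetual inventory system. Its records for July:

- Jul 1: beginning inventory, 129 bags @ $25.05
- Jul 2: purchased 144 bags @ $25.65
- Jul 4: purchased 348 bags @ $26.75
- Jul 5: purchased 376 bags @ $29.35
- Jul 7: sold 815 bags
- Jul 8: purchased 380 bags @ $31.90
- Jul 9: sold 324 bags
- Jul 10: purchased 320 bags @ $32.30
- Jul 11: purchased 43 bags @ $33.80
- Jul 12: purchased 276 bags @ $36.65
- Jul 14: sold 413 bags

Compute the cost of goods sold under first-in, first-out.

Jul 7, 815 sold [FIFO — oldest first]: 129 @ $25.05 + 144 @ $25.65 + 348 @ $26.75 + 194 @ $29.35 = $21,927.95
Jul 9, 324 sold [FIFO — oldest first]: 182 @ $29.35 + 142 @ $31.90 = $9,871.50
Jul 14, 413 sold [FIFO — oldest first]: 238 @ $31.90 + 175 @ $32.30 = $13,244.70
Total COGS = $21,927.95 + $9,871.50 + $13,244.70 = $45,044.15
Ending inventory: 145 @ $32.30 + 43 @ $33.80 + 276 @ $36.65 = $16,252.30
Check: goods available $61,296.45 = COGS $45,044.15 + ending $16,252.30

COGS = $45,044.15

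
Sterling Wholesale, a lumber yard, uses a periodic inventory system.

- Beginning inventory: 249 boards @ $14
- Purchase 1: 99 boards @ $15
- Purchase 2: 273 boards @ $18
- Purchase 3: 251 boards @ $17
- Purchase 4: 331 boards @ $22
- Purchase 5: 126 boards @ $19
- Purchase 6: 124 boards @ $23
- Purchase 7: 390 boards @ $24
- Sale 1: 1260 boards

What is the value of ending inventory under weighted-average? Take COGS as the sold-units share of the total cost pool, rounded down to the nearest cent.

Ending inventory = $11,400.61

Sale 1, sell 1260: 1260/1843 × $36,040.00 → $24,639.39
Ending inventory (cost pool remaining) = $11,400.61
Check: goods available $36,040.00 = COGS $24,639.39 + ending $11,400.61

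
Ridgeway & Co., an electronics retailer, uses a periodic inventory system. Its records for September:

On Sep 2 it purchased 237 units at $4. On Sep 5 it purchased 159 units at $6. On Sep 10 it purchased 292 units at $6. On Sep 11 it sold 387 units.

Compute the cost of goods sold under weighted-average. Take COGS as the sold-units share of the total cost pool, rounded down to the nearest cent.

Sep 11, sell 387: 387/688 × $3,654.00 → $2,055.37
Ending inventory (cost pool remaining) = $1,598.63

COGS = $2,055.37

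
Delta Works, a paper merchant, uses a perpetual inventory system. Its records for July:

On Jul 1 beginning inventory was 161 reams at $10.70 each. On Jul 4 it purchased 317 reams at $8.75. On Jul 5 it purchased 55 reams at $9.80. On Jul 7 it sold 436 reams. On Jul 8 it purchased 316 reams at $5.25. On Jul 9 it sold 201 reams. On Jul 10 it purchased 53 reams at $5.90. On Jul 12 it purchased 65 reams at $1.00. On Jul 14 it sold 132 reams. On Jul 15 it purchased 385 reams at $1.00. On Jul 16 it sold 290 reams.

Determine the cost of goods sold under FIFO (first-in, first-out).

COGS = $7,164.15

Jul 7, 436 sold [FIFO — oldest first]: 161 @ $10.70 + 275 @ $8.75 = $4,128.95
Jul 9, 201 sold [FIFO — oldest first]: 42 @ $8.75 + 55 @ $9.80 + 104 @ $5.25 = $1,452.50
Jul 14, 132 sold [FIFO — oldest first]: 132 @ $5.25 = $693.00
Jul 16, 290 sold [FIFO — oldest first]: 80 @ $5.25 + 53 @ $5.90 + 65 @ $1.00 + 92 @ $1.00 = $889.70
Total COGS = $4,128.95 + $1,452.50 + $693.00 + $889.70 = $7,164.15
Ending inventory: 293 @ $1.00 = $293.00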